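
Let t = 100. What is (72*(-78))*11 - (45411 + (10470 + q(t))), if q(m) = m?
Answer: -117757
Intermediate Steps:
(72*(-78))*11 - (45411 + (10470 + q(t))) = (72*(-78))*11 - (45411 + (10470 + 100)) = -5616*11 - (45411 + 10570) = -61776 - 1*55981 = -61776 - 55981 = -117757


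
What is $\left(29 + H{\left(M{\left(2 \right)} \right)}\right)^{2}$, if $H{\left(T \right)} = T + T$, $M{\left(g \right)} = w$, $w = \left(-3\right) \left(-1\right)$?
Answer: $1225$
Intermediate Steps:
$w = 3$
$M{\left(g \right)} = 3$
$H{\left(T \right)} = 2 T$
$\left(29 + H{\left(M{\left(2 \right)} \right)}\right)^{2} = \left(29 + 2 \cdot 3\right)^{2} = \left(29 + 6\right)^{2} = 35^{2} = 1225$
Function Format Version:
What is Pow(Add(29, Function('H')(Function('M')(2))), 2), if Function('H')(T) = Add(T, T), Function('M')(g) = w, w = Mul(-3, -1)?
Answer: 1225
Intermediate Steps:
w = 3
Function('M')(g) = 3
Function('H')(T) = Mul(2, T)
Pow(Add(29, Function('H')(Function('M')(2))), 2) = Pow(Add(29, Mul(2, 3)), 2) = Pow(Add(29, 6), 2) = Pow(35, 2) = 1225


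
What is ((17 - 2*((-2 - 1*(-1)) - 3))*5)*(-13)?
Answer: -1625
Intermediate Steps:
((17 - 2*((-2 - 1*(-1)) - 3))*5)*(-13) = ((17 - 2*((-2 + 1) - 3))*5)*(-13) = ((17 - 2*(-1 - 3))*5)*(-13) = ((17 - 2*(-4))*5)*(-13) = ((17 + 8)*5)*(-13) = (25*5)*(-13) = 125*(-13) = -1625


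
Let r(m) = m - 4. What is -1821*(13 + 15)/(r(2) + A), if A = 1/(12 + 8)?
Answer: 339920/13 ≈ 26148.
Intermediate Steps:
r(m) = -4 + m
A = 1/20 ≈ 0.050000
-1821*(13 + 15)/(r(2) + A) = -1821*(13 + 15)/((-4 + 2) + 1/20) = -50988/(-2 + 1/20) = -50988/(-39/20) = -50988*(-20)/39 = -1821*(-560/39) = 339920/13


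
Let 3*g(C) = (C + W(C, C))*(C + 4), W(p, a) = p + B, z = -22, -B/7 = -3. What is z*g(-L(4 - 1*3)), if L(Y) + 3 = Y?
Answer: -1100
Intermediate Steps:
L(Y) = -3 + Y
B = 21 (B = -7*(-3) = 21)
W(p, a) = 21 + p (W(p, a) = p + 21 = 21 + p)
g(C) = (4 + C)*(21 + 2*C)/3 (g(C) = ((C + (21 + C))*(C + 4))/3 = ((21 + 2*C)*(4 + C))/3 = ((4 + C)*(21 + 2*C))/3 = (4 + C)*(21 + 2*C)/3)
z*g(-L(4 - 1*3)) = -22*(28 + 2*(-(-3 + (4 - 1*3)))²/3 + 29*(-(-3 + (4 - 1*3)))/3) = -22*(28 + 2*(-(-3 + (4 - 3)))²/3 + 29*(-(-3 + (4 - 3)))/3) = -22*(28 + 2*(-(-3 + 1))²/3 + 29*(-(-3 + 1))/3) = -22*(28 + 2*(-1*(-2))²/3 + 29*(-1*(-2))/3) = -22*(28 + (⅔)*2² + (29/3)*2) = -22*(28 + (⅔)*4 + 58/3) = -22*(28 + 8/3 + 58/3) = -22*50 = -1100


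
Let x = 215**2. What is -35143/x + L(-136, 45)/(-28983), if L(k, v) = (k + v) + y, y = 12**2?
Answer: -1020999494/1339739175 ≈ -0.76209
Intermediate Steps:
y = 144
x = 46225
L(k, v) = 144 + k + v (L(k, v) = (k + v) + 144 = 144 + k + v)
-35143/x + L(-136, 45)/(-28983) = -35143/46225 + (144 - 136 + 45)/(-28983) = -35143*1/46225 + 53*(-1/28983) = -35143/46225 - 53/28983 = -1020999494/1339739175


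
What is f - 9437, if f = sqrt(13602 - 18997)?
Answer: -9437 + I*sqrt(5395) ≈ -9437.0 + 73.451*I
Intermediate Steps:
f = I*sqrt(5395) (f = sqrt(-5395) = I*sqrt(5395) ≈ 73.451*I)
f - 9437 = I*sqrt(5395) - 9437 = -9437 + I*sqrt(5395)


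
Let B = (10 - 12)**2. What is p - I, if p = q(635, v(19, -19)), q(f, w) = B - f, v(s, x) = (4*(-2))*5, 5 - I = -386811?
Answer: -387447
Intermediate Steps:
I = 386816 (I = 5 - 1*(-386811) = 5 + 386811 = 386816)
v(s, x) = -40 (v(s, x) = -8*5 = -40)
B = 4 (B = (-2)**2 = 4)
q(f, w) = 4 - f
p = -631 (p = 4 - 1*635 = 4 - 635 = -631)
p - I = -631 - 1*386816 = -631 - 386816 = -387447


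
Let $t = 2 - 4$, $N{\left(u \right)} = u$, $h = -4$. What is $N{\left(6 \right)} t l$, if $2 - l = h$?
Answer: $-72$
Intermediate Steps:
$l = 6$ ($l = 2 - -4 = 2 + 4 = 6$)
$t = -2$
$N{\left(6 \right)} t l = 6 \left(-2\right) 6 = \left(-12\right) 6 = -72$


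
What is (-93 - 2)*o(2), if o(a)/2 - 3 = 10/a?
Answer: -1520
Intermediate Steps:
o(a) = 6 + 20/a (o(a) = 6 + 2*(10/a) = 6 + 20/a)
(-93 - 2)*o(2) = (-93 - 2)*(6 + 20/2) = -95*(6 + 20*(1/2)) = -95*(6 + 10) = -95*16 = -1520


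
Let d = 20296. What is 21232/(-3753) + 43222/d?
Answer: -134356253/38085444 ≈ -3.5278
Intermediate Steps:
21232/(-3753) + 43222/d = 21232/(-3753) + 43222/20296 = 21232*(-1/3753) + 43222*(1/20296) = -21232/3753 + 21611/10148 = -134356253/38085444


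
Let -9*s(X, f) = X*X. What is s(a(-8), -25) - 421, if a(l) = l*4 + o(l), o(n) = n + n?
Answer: -677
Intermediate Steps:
o(n) = 2*n
a(l) = 6*l (a(l) = l*4 + 2*l = 4*l + 2*l = 6*l)
s(X, f) = -X**2/9 (s(X, f) = -X*X/9 = -X**2/9)
s(a(-8), -25) - 421 = -(6*(-8))**2/9 - 421 = -1/9*(-48)**2 - 421 = -1/9*2304 - 421 = -256 - 421 = -677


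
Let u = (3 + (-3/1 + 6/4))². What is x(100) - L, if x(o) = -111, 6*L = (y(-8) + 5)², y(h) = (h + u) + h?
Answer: -11881/96 ≈ -123.76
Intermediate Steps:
u = 9/4 (u = (3 + (-3*1 + 6*(¼)))² = (3 + (-3 + 3/2))² = (3 - 3/2)² = (3/2)² = 9/4 ≈ 2.2500)
y(h) = 9/4 + 2*h (y(h) = (h + 9/4) + h = (9/4 + h) + h = 9/4 + 2*h)
L = 1225/96 (L = ((9/4 + 2*(-8)) + 5)²/6 = ((9/4 - 16) + 5)²/6 = (-55/4 + 5)²/6 = (-35/4)²/6 = (⅙)*(1225/16) = 1225/96 ≈ 12.760)
x(100) - L = -111 - 1*1225/96 = -111 - 1225/96 = -11881/96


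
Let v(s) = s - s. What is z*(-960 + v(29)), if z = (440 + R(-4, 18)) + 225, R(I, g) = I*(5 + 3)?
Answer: -607680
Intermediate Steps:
v(s) = 0
R(I, g) = 8*I (R(I, g) = I*8 = 8*I)
z = 633 (z = (440 + 8*(-4)) + 225 = (440 - 32) + 225 = 408 + 225 = 633)
z*(-960 + v(29)) = 633*(-960 + 0) = 633*(-960) = -607680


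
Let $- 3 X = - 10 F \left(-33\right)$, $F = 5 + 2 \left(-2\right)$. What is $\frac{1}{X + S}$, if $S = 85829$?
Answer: $\frac{1}{85719} \approx 1.1666 \cdot 10^{-5}$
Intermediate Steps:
$F = 1$ ($F = 5 - 4 = 1$)
$X = -110$ ($X = - \frac{\left(-10\right) 1 \left(-33\right)}{3} = - \frac{\left(-10\right) \left(-33\right)}{3} = \left(- \frac{1}{3}\right) 330 = -110$)
$\frac{1}{X + S} = \frac{1}{-110 + 85829} = \frac{1}{85719}$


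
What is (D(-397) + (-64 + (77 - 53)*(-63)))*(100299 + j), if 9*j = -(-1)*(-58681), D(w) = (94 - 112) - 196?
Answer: -1510777900/9 ≈ -1.6786e+8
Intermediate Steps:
D(w) = -214 (D(w) = -18 - 196 = -214)
j = -58681/9 (j = (-(-1)*(-58681))/9 = (-1*58681)/9 = (⅑)*(-58681) = -58681/9 ≈ -6520.1)
(D(-397) + (-64 + (77 - 53)*(-63)))*(100299 + j) = (-214 + (-64 + (77 - 53)*(-63)))*(100299 - 58681/9) = (-214 + (-64 + 24*(-63)))*(844010/9) = (-214 + (-64 - 1512))*(844010/9) = (-214 - 1576)*(844010/9) = -1790*844010/9 = -1510777900/9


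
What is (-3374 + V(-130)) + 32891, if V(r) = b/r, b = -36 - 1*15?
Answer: 3837261/130 ≈ 29517.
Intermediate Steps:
b = -51 (b = -36 - 15 = -51)
V(r) = -51/r
(-3374 + V(-130)) + 32891 = (-3374 - 51/(-130)) + 32891 = (-3374 - 51*(-1/130)) + 32891 = (-3374 + 51/130) + 32891 = -438569/130 + 32891 = 3837261/130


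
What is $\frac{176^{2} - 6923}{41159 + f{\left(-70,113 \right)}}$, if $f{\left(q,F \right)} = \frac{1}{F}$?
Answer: $\frac{2717989}{4650968} \approx 0.58439$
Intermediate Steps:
$\frac{176^{2} - 6923}{41159 + f{\left(-70,113 \right)}} = \frac{176^{2} - 6923}{41159 + \frac{1}{113}} = \frac{30976 - 6923}{41159 + \frac{1}{113}} = \frac{24053}{\frac{4650968}{113}} = 24053 \cdot \frac{113}{4650968} = \frac{2717989}{4650968}$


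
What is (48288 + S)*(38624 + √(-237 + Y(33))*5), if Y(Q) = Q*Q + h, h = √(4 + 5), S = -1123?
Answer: 1821700960 + 707475*√95 ≈ 1.8286e+9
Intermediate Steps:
h = 3 (h = √9 = 3)
Y(Q) = 3 + Q² (Y(Q) = Q*Q + 3 = Q² + 3 = 3 + Q²)
(48288 + S)*(38624 + √(-237 + Y(33))*5) = (48288 - 1123)*(38624 + √(-237 + (3 + 33²))*5) = 47165*(38624 + √(-237 + (3 + 1089))*5) = 47165*(38624 + √(-237 + 1092)*5) = 47165*(38624 + √855*5) = 47165*(38624 + (3*√95)*5) = 47165*(38624 + 15*√95) = 1821700960 + 707475*√95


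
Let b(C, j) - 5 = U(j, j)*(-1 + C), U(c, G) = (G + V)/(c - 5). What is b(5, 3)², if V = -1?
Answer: 1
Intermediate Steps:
U(c, G) = (-1 + G)/(-5 + c) (U(c, G) = (G - 1)/(c - 5) = (-1 + G)/(-5 + c))
b(C, j) = 5 + (-1 + C)*(-1 + j)/(-5 + j) (b(C, j) = 5 + ((-1 + j)/(-5 + j))*(-1 + C) = 5 + (-1 + C)*(-1 + j)/(-5 + j))
b(5, 3)² = ((-24 + 4*3 + 5*(-1 + 3))/(-5 + 3))² = ((-24 + 12 + 5*2)/(-2))² = (-(-24 + 12 + 10)/2)² = (-½*(-2))² = 1² = 1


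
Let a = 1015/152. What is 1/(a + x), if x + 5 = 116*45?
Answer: 152/793695 ≈ 0.00019151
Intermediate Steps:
x = 5215 (x = -5 + 116*45 = -5 + 5220 = 5215)
a = 1015/152 (a = 1015*(1/152) = 1015/152 ≈ 6.6776)
1/(a + x) = 1/(1015/152 + 5215) = 1/(793695/152) = 152/793695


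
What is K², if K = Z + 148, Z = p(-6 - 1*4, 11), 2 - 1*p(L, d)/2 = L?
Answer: 29584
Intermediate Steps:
p(L, d) = 4 - 2*L
Z = 24 (Z = 4 - 2*(-6 - 1*4) = 4 - 2*(-6 - 4) = 4 - 2*(-10) = 4 + 20 = 24)
K = 172 (K = 24 + 148 = 172)
K² = 172² = 29584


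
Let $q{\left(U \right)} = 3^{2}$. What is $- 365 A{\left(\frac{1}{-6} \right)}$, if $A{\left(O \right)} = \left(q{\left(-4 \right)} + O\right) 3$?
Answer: $- \frac{19345}{2} \approx -9672.5$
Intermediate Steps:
$q{\left(U \right)} = 9$
$A{\left(O \right)} = 27 + 3 O$ ($A{\left(O \right)} = \left(9 + O\right) 3 = 27 + 3 O$)
$- 365 A{\left(\frac{1}{-6} \right)} = - 365 \left(27 + \frac{3}{-6}\right) = - 365 \left(27 + 3 \left(- \frac{1}{6}\right)\right) = - 365 \left(27 - \frac{1}{2}\right) = \left(-365\right) \frac{53}{2} = - \frac{19345}{2}$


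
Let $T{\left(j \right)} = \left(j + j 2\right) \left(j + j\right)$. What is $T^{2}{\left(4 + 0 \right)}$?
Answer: $9216$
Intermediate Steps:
$T{\left(j \right)} = 6 j^{2}$ ($T{\left(j \right)} = \left(j + 2 j\right) 2 j = 3 j 2 j = 6 j^{2}$)
$T^{2}{\left(4 + 0 \right)} = \left(6 \left(4 + 0\right)^{2}\right)^{2} = \left(6 \cdot 4^{2}\right)^{2} = \left(6 \cdot 16\right)^{2} = 96^{2} = 9216$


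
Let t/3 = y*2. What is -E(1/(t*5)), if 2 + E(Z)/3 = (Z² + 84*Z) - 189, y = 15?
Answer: 38639699/67500 ≈ 572.44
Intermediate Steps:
t = 90 (t = 3*(15*2) = 3*30 = 90)
E(Z) = -573 + 3*Z² + 252*Z (E(Z) = -6 + 3*((Z² + 84*Z) - 189) = -6 + 3*(-189 + Z² + 84*Z) = -6 + (-567 + 3*Z² + 252*Z) = -573 + 3*Z² + 252*Z)
-E(1/(t*5)) = -(-573 + 3*(1/(90*5))² + 252/((90*5))) = -(-573 + 3*(1/450)² + 252/450) = -(-573 + 3*(1/450)² + 252*(1/450)) = -(-573 + 3*(1/202500) + 14/25) = -(-573 + 1/67500 + 14/25) = -1*(-38639699/67500) = 38639699/67500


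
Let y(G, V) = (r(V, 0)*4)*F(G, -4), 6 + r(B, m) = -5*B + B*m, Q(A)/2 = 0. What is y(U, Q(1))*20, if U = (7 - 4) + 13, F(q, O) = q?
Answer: -7680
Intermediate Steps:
Q(A) = 0 (Q(A) = 2*0 = 0)
U = 16 (U = 3 + 13 = 16)
r(B, m) = -6 - 5*B + B*m (r(B, m) = -6 + (-5*B + B*m) = -6 - 5*B + B*m)
y(G, V) = G*(-24 - 20*V) (y(G, V) = ((-6 - 5*V + V*0)*4)*G = ((-6 - 5*V + 0)*4)*G = ((-6 - 5*V)*4)*G = (-24 - 20*V)*G = G*(-24 - 20*V))
y(U, Q(1))*20 = -4*16*(6 + 5*0)*20 = -4*16*(6 + 0)*20 = -4*16*6*20 = -384*20 = -7680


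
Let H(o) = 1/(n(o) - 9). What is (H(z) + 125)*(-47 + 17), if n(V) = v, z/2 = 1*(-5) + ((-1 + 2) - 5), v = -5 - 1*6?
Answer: -7497/2 ≈ -3748.5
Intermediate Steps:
v = -11 (v = -5 - 6 = -11)
z = -18 (z = 2*(1*(-5) + ((-1 + 2) - 5)) = 2*(-5 + (1 - 5)) = 2*(-5 - 4) = 2*(-9) = -18)
n(V) = -11
H(o) = -1/20 (H(o) = 1/(-11 - 9) = 1/(-20) = -1/20)
(H(z) + 125)*(-47 + 17) = (-1/20 + 125)*(-47 + 17) = (2499/20)*(-30) = -7497/2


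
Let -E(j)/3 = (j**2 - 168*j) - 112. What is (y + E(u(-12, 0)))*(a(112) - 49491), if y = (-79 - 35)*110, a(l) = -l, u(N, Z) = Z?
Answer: 605355012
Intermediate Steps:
E(j) = 336 - 3*j**2 + 504*j (E(j) = -3*((j**2 - 168*j) - 112) = -3*(-112 + j**2 - 168*j) = 336 - 3*j**2 + 504*j)
y = -12540 (y = -114*110 = -12540)
(y + E(u(-12, 0)))*(a(112) - 49491) = (-12540 + (336 - 3*0**2 + 504*0))*(-1*112 - 49491) = (-12540 + (336 - 3*0 + 0))*(-112 - 49491) = (-12540 + (336 + 0 + 0))*(-49603) = (-12540 + 336)*(-49603) = -12204*(-49603) = 605355012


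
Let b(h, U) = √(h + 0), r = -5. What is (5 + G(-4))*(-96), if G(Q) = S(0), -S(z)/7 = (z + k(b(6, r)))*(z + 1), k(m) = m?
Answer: -480 + 672*√6 ≈ 1166.1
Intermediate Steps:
b(h, U) = √h
S(z) = -7*(1 + z)*(z + √6) (S(z) = -7*(z + √6)*(z + 1) = -7*(z + √6)*(1 + z) = -7*(1 + z)*(z + √6))
G(Q) = -7*√6 (G(Q) = -7*0 - 7*√6 - 7*0² - 7*0*√6 = 0 - 7*√6 - 7*0 + 0 = 0 - 7*√6 + 0 + 0 = -7*√6)
(5 + G(-4))*(-96) = (5 - 7*√6)*(-96) = -480 + 672*√6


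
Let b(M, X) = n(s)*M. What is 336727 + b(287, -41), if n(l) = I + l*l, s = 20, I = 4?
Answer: 452675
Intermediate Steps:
n(l) = 4 + l² (n(l) = 4 + l*l = 4 + l²)
b(M, X) = 404*M (b(M, X) = (4 + 20²)*M = (4 + 400)*M = 404*M)
336727 + b(287, -41) = 336727 + 404*287 = 336727 + 115948 = 452675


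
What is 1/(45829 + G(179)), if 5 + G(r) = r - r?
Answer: 1/45824 ≈ 2.1823e-5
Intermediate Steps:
G(r) = -5 (G(r) = -5 + (r - r) = -5 + 0 = -5)
1/(45829 + G(179)) = 1/(45829 - 5) = 1/45824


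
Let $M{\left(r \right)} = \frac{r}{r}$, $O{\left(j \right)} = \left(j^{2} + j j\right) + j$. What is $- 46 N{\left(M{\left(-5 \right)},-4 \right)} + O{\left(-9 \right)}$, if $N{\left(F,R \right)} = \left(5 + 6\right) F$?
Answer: $-353$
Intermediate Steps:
$O{\left(j \right)} = j + 2 j^{2}$ ($O{\left(j \right)} = \left(j^{2} + j^{2}\right) + j = 2 j^{2} + j = j + 2 j^{2}$)
$M{\left(r \right)} = 1$
$N{\left(F,R \right)} = 11 F$
$- 46 N{\left(M{\left(-5 \right)},-4 \right)} + O{\left(-9 \right)} = - 46 \cdot 11 \cdot 1 - 9 \left(1 + 2 \left(-9\right)\right) = \left(-46\right) 11 - 9 \left(1 - 18\right) = -506 - -153 = -506 + 153 = -353$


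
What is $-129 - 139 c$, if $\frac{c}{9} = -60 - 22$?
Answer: $102453$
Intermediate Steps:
$c = -738$ ($c = 9 \left(-60 - 22\right) = 9 \left(-82\right) = -738$)
$-129 - 139 c = -129 - -102582 = -129 + 102582 = 102453$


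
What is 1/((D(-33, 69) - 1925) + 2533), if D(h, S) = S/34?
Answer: 34/20741 ≈ 0.0016393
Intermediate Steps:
D(h, S) = S/34 (D(h, S) = S*(1/34) = S/34)
1/((D(-33, 69) - 1925) + 2533) = 1/(((1/34)*69 - 1925) + 2533) = 1/((69/34 - 1925) + 2533) = 1/(-65381/34 + 2533) = 1/(20741/34) = 34/20741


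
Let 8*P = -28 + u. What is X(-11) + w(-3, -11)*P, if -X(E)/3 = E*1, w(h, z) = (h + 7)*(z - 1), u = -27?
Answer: 363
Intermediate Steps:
w(h, z) = (-1 + z)*(7 + h) (w(h, z) = (7 + h)*(-1 + z) = (-1 + z)*(7 + h))
X(E) = -3*E
P = -55/8 (P = (-28 - 27)/8 = (1/8)*(-55) = -55/8 ≈ -6.8750)
X(-11) + w(-3, -11)*P = -3*(-11) + (-7 - 1*(-3) + 7*(-11) - 3*(-11))*(-55/8) = 33 + (-7 + 3 - 77 + 33)*(-55/8) = 33 - 48*(-55/8) = 33 + 330 = 363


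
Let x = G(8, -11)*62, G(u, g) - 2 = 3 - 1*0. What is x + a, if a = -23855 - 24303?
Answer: -47848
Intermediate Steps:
G(u, g) = 5 (G(u, g) = 2 + (3 - 1*0) = 2 + (3 + 0) = 2 + 3 = 5)
a = -48158
x = 310 (x = 5*62 = 310)
x + a = 310 - 48158 = -47848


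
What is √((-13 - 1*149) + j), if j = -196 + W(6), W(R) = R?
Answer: 4*I*√22 ≈ 18.762*I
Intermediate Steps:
j = -190 (j = -196 + 6 = -190)
√((-13 - 1*149) + j) = √((-13 - 1*149) - 190) = √((-13 - 149) - 190) = √(-162 - 190) = √(-352) = 4*I*√22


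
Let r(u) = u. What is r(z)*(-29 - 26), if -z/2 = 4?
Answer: 440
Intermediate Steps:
z = -8 (z = -2*4 = -8)
r(z)*(-29 - 26) = -8*(-29 - 26) = -8*(-55) = 440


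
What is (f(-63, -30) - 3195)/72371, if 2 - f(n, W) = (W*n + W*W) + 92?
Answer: -6075/72371 ≈ -0.083942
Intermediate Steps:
f(n, W) = -90 - W² - W*n (f(n, W) = 2 - ((W*n + W*W) + 92) = 2 - ((W*n + W²) + 92) = 2 - ((W² + W*n) + 92) = 2 - (92 + W² + W*n) = 2 + (-92 - W² - W*n) = -90 - W² - W*n)
(f(-63, -30) - 3195)/72371 = ((-90 - 1*(-30)² - 1*(-30)*(-63)) - 3195)/72371 = ((-90 - 1*900 - 1890) - 3195)*(1/72371) = ((-90 - 900 - 1890) - 3195)*(1/72371) = (-2880 - 3195)*(1/72371) = -6075*1/72371 = -6075/72371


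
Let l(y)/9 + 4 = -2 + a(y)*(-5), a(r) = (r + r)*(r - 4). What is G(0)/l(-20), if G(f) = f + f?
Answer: 0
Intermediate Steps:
a(r) = 2*r*(-4 + r) (a(r) = (2*r)*(-4 + r) = 2*r*(-4 + r))
G(f) = 2*f
l(y) = -54 - 90*y*(-4 + y) (l(y) = -36 + 9*(-2 + (2*y*(-4 + y))*(-5)) = -36 + 9*(-2 - 10*y*(-4 + y)) = -36 + (-18 - 90*y*(-4 + y)) = -54 - 90*y*(-4 + y))
G(0)/l(-20) = (2*0)/(-54 - 90*(-20)² + 360*(-20)) = 0/(-54 - 90*400 - 7200) = 0/(-54 - 36000 - 7200) = 0/(-43254) = 0*(-1/43254) = 0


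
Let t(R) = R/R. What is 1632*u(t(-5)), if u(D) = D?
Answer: 1632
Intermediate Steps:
t(R) = 1
1632*u(t(-5)) = 1632*1 = 1632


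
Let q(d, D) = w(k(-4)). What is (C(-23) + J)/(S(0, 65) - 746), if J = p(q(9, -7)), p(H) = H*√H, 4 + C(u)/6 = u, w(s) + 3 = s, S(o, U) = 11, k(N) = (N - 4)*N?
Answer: 54/245 - 29*√29/735 ≈ 0.0079323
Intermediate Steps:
k(N) = N*(-4 + N) (k(N) = (-4 + N)*N = N*(-4 + N))
w(s) = -3 + s
C(u) = -24 + 6*u
q(d, D) = 29 (q(d, D) = -3 - 4*(-4 - 4) = -3 - 4*(-8) = -3 + 32 = 29)
p(H) = H^(3/2)
J = 29*√29 (J = 29^(3/2) = 29*√29 ≈ 156.17)
(C(-23) + J)/(S(0, 65) - 746) = ((-24 + 6*(-23)) + 29*√29)/(11 - 746) = ((-24 - 138) + 29*√29)/(-735) = (-162 + 29*√29)*(-1/735) = 54/245 - 29*√29/735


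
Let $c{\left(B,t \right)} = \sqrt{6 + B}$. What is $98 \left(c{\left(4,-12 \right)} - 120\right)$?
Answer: $-11760 + 98 \sqrt{10} \approx -11450.0$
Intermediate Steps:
$98 \left(c{\left(4,-12 \right)} - 120\right) = 98 \left(\sqrt{6 + 4} - 120\right) = 98 \left(\sqrt{10} - 120\right) = 98 \left(-120 + \sqrt{10}\right) = -11760 + 98 \sqrt{10}$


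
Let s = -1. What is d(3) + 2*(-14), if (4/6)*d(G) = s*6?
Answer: -37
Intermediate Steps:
d(G) = -9 (d(G) = 3*(-1*6)/2 = (3/2)*(-6) = -9)
d(3) + 2*(-14) = -9 + 2*(-14) = -9 - 28 = -37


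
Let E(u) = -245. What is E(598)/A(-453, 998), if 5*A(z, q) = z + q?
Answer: -245/109 ≈ -2.2477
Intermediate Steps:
A(z, q) = q/5 + z/5 (A(z, q) = (z + q)/5 = (q + z)/5 = q/5 + z/5)
E(598)/A(-453, 998) = -245/((⅕)*998 + (⅕)*(-453)) = -245/(998/5 - 453/5) = -245/109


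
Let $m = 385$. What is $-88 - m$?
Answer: $-473$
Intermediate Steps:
$-88 - m = -88 - 385 = -473$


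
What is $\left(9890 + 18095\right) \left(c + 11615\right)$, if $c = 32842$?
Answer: $1244129145$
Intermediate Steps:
$\left(9890 + 18095\right) \left(c + 11615\right) = \left(9890 + 18095\right) \left(32842 + 11615\right) = 27985 \cdot 44457 = 1244129145$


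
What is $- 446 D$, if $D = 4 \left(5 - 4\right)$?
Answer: $-1784$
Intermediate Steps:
$D = 4$ ($D = 4 \cdot 1 = 4$)
$- 446 D = \left(-446\right) 4 = -1784$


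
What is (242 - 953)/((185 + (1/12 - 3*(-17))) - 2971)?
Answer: 8532/32819 ≈ 0.25997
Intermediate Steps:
(242 - 953)/((185 + (1/12 - 3*(-17))) - 2971) = -711/((185 + (1/12 + 51)) - 2971) = -711/((185 + 613/12) - 2971) = -711/(2833/12 - 2971) = -711/(-32819/12) = -711*(-12/32819) = 8532/32819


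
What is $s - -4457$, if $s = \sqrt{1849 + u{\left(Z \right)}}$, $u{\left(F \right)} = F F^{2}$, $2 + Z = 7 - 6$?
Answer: $4457 + 2 \sqrt{462} \approx 4500.0$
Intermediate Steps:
$Z = -1$ ($Z = -2 + \left(7 - 6\right) = -2 + 1 = -1$)
$u{\left(F \right)} = F^{3}$
$s = 2 \sqrt{462}$ ($s = \sqrt{1849 + \left(-1\right)^{3}} = \sqrt{1849 - 1} = \sqrt{1848} = 2 \sqrt{462} \approx 42.988$)
$s - -4457 = 2 \sqrt{462} - -4457 = 2 \sqrt{462} + 4457 = 4457 + 2 \sqrt{462}$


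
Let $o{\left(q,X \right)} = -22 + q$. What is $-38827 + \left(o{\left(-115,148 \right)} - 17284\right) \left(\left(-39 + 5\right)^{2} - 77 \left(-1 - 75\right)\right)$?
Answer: $-122125195$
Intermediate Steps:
$-38827 + \left(o{\left(-115,148 \right)} - 17284\right) \left(\left(-39 + 5\right)^{2} - 77 \left(-1 - 75\right)\right) = -38827 + \left(\left(-22 - 115\right) - 17284\right) \left(\left(-39 + 5\right)^{2} - 77 \left(-1 - 75\right)\right) = -38827 + \left(-137 - 17284\right) \left(\left(-34\right)^{2} - -5852\right) = -38827 - 17421 \left(1156 + 5852\right) = -38827 - 122086368 = -122125195$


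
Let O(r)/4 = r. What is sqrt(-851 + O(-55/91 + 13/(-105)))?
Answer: I*sqrt(32470035)/195 ≈ 29.222*I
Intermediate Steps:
O(r) = 4*r
sqrt(-851 + O(-55/91 + 13/(-105))) = sqrt(-851 + 4*(-55/91 + 13/(-105))) = sqrt(-851 + 4*(-55*1/91 + 13*(-1/105))) = sqrt(-851 + 4*(-55/91 - 13/105)) = sqrt(-851 + 4*(-142/195)) = sqrt(-851 - 568/195) = sqrt(-166513/195) = I*sqrt(32470035)/195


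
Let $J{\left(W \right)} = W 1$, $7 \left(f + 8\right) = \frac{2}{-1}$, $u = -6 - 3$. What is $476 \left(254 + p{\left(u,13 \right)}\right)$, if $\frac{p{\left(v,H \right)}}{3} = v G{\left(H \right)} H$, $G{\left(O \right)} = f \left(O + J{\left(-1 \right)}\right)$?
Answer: $16733032$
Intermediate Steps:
$u = -9$ ($u = -6 - 3 = -9$)
$f = - \frac{58}{7}$ ($f = -8 + \frac{2 \frac{1}{-1}}{7} = -8 + \frac{2 \left(-1\right)}{7} = -8 + \frac{1}{7} \left(-2\right) = -8 - \frac{2}{7} = - \frac{58}{7} \approx -8.2857$)
$J{\left(W \right)} = W$
$G{\left(O \right)} = \frac{58}{7} - \frac{58 O}{7}$ ($G{\left(O \right)} = - \frac{58 \left(O - 1\right)}{7} = - \frac{58 \left(-1 + O\right)}{7} = \frac{58}{7} - \frac{58 O}{7}$)
$p{\left(v,H \right)} = 3 H v \left(\frac{58}{7} - \frac{58 H}{7}\right)$ ($p{\left(v,H \right)} = 3 v \left(\frac{58}{7} - \frac{58 H}{7}\right) H = 3 H v \left(\frac{58}{7} - \frac{58 H}{7}\right)$)
$476 \left(254 + p{\left(u,13 \right)}\right) = 476 \left(254 + \frac{174}{7} \cdot 13 \left(-9\right) \left(1 - 13\right)\right) = 476 \left(254 + \frac{174}{7} \cdot 13 \left(-9\right) \left(-12\right)\right) = 476 \left(254 + \frac{244296}{7}\right) = 476 \cdot \frac{246074}{7} = 16733032$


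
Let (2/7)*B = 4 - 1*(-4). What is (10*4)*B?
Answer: 1120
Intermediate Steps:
B = 28 (B = 7*(4 - 1*(-4))/2 = 7*(4 + 4)/2 = (7/2)*8 = 28)
(10*4)*B = (10*4)*28 = 40*28 = 1120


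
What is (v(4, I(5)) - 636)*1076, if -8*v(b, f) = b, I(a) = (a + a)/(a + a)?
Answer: -684874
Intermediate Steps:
I(a) = 1 (I(a) = (2*a)/((2*a)) = (2*a)*(1/(2*a)) = 1)
v(b, f) = -b/8
(v(4, I(5)) - 636)*1076 = (-⅛*4 - 636)*1076 = (-½ - 636)*1076 = -1273/2*1076 = -684874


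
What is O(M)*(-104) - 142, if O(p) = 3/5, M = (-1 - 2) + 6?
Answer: -1022/5 ≈ -204.40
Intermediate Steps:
M = 3 (M = -3 + 6 = 3)
O(p) = 3/5 (O(p) = 3*(1/5) = 3/5)
O(M)*(-104) - 142 = (3/5)*(-104) - 142 = -312/5 - 142 = -1022/5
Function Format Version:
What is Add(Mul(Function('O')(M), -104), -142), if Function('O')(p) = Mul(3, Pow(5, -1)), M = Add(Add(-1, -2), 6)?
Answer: Rational(-1022, 5) ≈ -204.40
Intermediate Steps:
M = 3 (M = Add(-3, 6) = 3)
Function('O')(p) = Rational(3, 5) (Function('O')(p) = Mul(3, Rational(1, 5)) = Rational(3, 5))
Add(Mul(Function('O')(M), -104), -142) = Add(Mul(Rational(3, 5), -104), -142) = Add(Rational(-312, 5), -142) = Rational(-1022, 5)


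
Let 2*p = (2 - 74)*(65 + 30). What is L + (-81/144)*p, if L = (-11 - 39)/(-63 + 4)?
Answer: 454205/236 ≈ 1924.6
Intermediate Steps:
p = -3420 (p = ((2 - 74)*(65 + 30))/2 = (-72*95)/2 = (1/2)*(-6840) = -3420)
L = 50/59 (L = -50/(-59) = -50*(-1/59) = 50/59 ≈ 0.84746)
L + (-81/144)*p = 50/59 - 81/144*(-3420) = 50/59 - 81*1/144*(-3420) = 50/59 - 9/16*(-3420) = 50/59 + 7695/4 = 454205/236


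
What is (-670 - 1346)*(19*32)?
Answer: -1225728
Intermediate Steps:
(-670 - 1346)*(19*32) = -2016*608 = -1225728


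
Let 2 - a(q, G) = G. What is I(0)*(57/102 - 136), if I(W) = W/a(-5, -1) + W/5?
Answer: 0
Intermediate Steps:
a(q, G) = 2 - G
I(W) = 8*W/15 (I(W) = W/(2 - 1*(-1)) + W/5 = W/(2 + 1) + W*(1/5) = W/3 + W/5 = 8*W/15)
I(0)*(57/102 - 136) = ((8/15)*0)*(57/102 - 136) = 0*(57*(1/102) - 136) = 0*(19/34 - 136) = 0*(-4605/34) = 0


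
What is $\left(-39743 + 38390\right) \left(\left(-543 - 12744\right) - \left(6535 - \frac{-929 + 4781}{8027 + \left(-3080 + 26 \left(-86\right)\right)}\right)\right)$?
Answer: $\frac{72701547270}{2711} \approx 2.6817 \cdot 10^{7}$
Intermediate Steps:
$\left(-39743 + 38390\right) \left(\left(-543 - 12744\right) - \left(6535 - \frac{-929 + 4781}{8027 + \left(-3080 + 26 \left(-86\right)\right)}\right)\right) = - 1353 \left(\left(-543 - 12744\right) - \left(6535 - \frac{3852}{8027 - 5316}\right)\right) = - 1353 \left(-13287 - \left(6535 - \frac{3852}{8027 - 5316}\right)\right) = - 1353 \left(-13287 - \left(6535 - \frac{3852}{2711}\right)\right) = - 1353 \left(-13287 + \left(\left(3951 + 3852 \cdot \frac{1}{2711}\right) - 10486\right)\right) = - 1353 \left(-13287 + \left(\left(3951 + \frac{3852}{2711}\right) - 10486\right)\right) = - 1353 \left(-13287 + \left(\frac{10715013}{2711} - 10486\right)\right) = - 1353 \left(-13287 - \frac{17712533}{2711}\right) = \left(-1353\right) \left(- \frac{53733590}{2711}\right) = \frac{72701547270}{2711}$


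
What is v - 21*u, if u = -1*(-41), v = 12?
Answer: -849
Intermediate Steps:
u = 41
v - 21*u = 12 - 21*41 = 12 - 861 = -849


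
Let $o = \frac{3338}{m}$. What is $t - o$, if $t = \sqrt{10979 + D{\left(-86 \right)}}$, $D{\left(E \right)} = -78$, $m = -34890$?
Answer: $\frac{1669}{17445} + \sqrt{10901} \approx 104.5$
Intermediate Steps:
$o = - \frac{1669}{17445}$ ($o = \frac{3338}{-34890} = 3338 \left(- \frac{1}{34890}\right) = - \frac{1669}{17445} \approx -0.095672$)
$t = \sqrt{10901}$ ($t = \sqrt{10979 - 78} = \sqrt{10901} \approx 104.41$)
$t - o = \sqrt{10901} - - \frac{1669}{17445} = \sqrt{10901} + \frac{1669}{17445} = \frac{1669}{17445} + \sqrt{10901}$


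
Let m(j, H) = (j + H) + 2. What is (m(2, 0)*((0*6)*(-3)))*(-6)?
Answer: 0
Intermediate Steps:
m(j, H) = 2 + H + j (m(j, H) = (H + j) + 2 = 2 + H + j)
(m(2, 0)*((0*6)*(-3)))*(-6) = ((2 + 0 + 2)*((0*6)*(-3)))*(-6) = (4*(0*(-3)))*(-6) = (4*0)*(-6) = 0*(-6) = 0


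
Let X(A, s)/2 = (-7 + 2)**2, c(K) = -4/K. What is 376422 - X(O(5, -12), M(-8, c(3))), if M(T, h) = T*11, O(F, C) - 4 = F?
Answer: 376372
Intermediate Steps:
O(F, C) = 4 + F
M(T, h) = 11*T
X(A, s) = 50 (X(A, s) = 2*(-7 + 2)**2 = 2*(-5)**2 = 2*25 = 50)
376422 - X(O(5, -12), M(-8, c(3))) = 376422 - 1*50 = 376422 - 50 = 376372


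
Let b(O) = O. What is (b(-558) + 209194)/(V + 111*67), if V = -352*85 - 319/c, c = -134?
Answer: -27957224/3012403 ≈ -9.2807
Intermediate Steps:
V = -4008961/134 (V = -352*85 - 319/(-134) = -29920 - 319*(-1/134) = -29920 + 319/134 = -4008961/134 ≈ -29918.)
(b(-558) + 209194)/(V + 111*67) = (-558 + 209194)/(-4008961/134 + 111*67) = 208636/(-4008961/134 + 7437) = 208636/(-3012403/134) = 208636*(-134/3012403) = -27957224/3012403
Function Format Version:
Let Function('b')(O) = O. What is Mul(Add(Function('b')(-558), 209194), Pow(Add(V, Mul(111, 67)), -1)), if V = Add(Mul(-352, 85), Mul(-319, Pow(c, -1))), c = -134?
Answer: Rational(-27957224, 3012403) ≈ -9.2807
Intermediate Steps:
V = Rational(-4008961, 134) (V = Add(Mul(-352, 85), Mul(-319, Pow(-134, -1))) = Add(-29920, Mul(-319, Rational(-1, 134))) = Add(-29920, Rational(319, 134)) = Rational(-4008961, 134) ≈ -29918.)
Mul(Add(Function('b')(-558), 209194), Pow(Add(V, Mul(111, 67)), -1)) = Mul(Add(-558, 209194), Pow(Add(Rational(-4008961, 134), Mul(111, 67)), -1)) = Mul(208636, Pow(Add(Rational(-4008961, 134), 7437), -1)) = Mul(208636, Pow(Rational(-3012403, 134), -1)) = Mul(208636, Rational(-134, 3012403)) = Rational(-27957224, 3012403)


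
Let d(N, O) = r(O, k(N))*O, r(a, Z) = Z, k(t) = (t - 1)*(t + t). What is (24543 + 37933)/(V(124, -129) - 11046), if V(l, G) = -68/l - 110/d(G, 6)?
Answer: -38975277744/6891323273 ≈ -5.6557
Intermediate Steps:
k(t) = 2*t*(-1 + t) (k(t) = (-1 + t)*(2*t) = 2*t*(-1 + t))
d(N, O) = 2*N*O*(-1 + N) (d(N, O) = (2*N*(-1 + N))*O = 2*N*O*(-1 + N))
V(l, G) = -68/l - 55/(6*G*(-1 + G)) (V(l, G) = -68/l - 110*1/(12*G*(-1 + G)) = -68/l - 55/(6*G*(-1 + G)))
(24543 + 37933)/(V(124, -129) - 11046) = (24543 + 37933)/((⅙)*(-55*124 - 408*(-129)*(-1 - 129))/(-129*124*(-1 - 129)) - 11046) = 62476/((⅙)*(-1/129)*(1/124)*(-6820 - 408*(-129)*(-130))/(-130) - 11046) = 62476/((⅙)*(-1/129)*(1/124)*(-1/130)*(-6820 - 6842160) - 11046) = 62476/((⅙)*(-1/129)*(1/124)*(-1/130)*(-6848980) - 11046) = 62476/(-342449/623844 - 11046) = 62476/(-6891323273/623844) = 62476*(-623844/6891323273) = -38975277744/6891323273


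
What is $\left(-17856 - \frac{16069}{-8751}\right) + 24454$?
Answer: $\frac{57755167}{8751} \approx 6599.8$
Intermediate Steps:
$\left(-17856 - \frac{16069}{-8751}\right) + 24454 = \left(-17856 - - \frac{16069}{8751}\right) + 24454 = \left(-17856 + \frac{16069}{8751}\right) + 24454 = - \frac{156241787}{8751} + 24454 = \frac{57755167}{8751}$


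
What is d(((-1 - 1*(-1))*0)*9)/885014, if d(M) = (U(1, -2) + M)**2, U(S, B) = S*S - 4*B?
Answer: 81/885014 ≈ 9.1524e-5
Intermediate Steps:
U(S, B) = S**2 - 4*B
d(M) = (9 + M)**2 (d(M) = ((1**2 - 4*(-2)) + M)**2 = ((1 + 8) + M)**2 = (9 + M)**2)
d(((-1 - 1*(-1))*0)*9)/885014 = (9 + ((-1 - 1*(-1))*0)*9)**2/885014 = (9 + ((-1 + 1)*0)*9)**2*(1/885014) = (9 + (0*0)*9)**2*(1/885014) = (9 + 0*9)**2*(1/885014) = (9 + 0)**2*(1/885014) = 9**2*(1/885014) = 81*(1/885014) = 81/885014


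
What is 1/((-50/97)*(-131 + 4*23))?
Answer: 97/1950 ≈ 0.049744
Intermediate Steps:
1/((-50/97)*(-131 + 4*23)) = 1/((-50*1/97)*(-131 + 92)) = 1/(-50/97*(-39)) = 1/(1950/97) = 97/1950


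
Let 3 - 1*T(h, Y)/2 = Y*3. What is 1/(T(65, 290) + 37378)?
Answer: 1/35644 ≈ 2.8055e-5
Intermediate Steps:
T(h, Y) = 6 - 6*Y (T(h, Y) = 6 - 2*Y*3 = 6 - 6*Y)
1/(T(65, 290) + 37378) = 1/((6 - 6*290) + 37378) = 1/((6 - 1740) + 37378) = 1/(-1734 + 37378) = 1/35644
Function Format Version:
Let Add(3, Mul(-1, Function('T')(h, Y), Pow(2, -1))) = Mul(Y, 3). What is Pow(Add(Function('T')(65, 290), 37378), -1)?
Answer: Rational(1, 35644) ≈ 2.8055e-5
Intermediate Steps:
Function('T')(h, Y) = Add(6, Mul(-6, Y)) (Function('T')(h, Y) = Add(6, Mul(-2, Mul(Y, 3))) = Add(6, Mul(-2, Mul(3, Y))) = Add(6, Mul(-6, Y)))
Pow(Add(Function('T')(65, 290), 37378), -1) = Pow(Add(Add(6, Mul(-6, 290)), 37378), -1) = Pow(Add(Add(6, -1740), 37378), -1) = Pow(Add(-1734, 37378), -1) = Pow(35644, -1) = Rational(1, 35644)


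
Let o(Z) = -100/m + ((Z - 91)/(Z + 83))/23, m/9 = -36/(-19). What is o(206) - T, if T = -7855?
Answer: 183740825/23409 ≈ 7849.2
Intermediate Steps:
m = 324/19 (m = 9*(-36/(-19)) = 9*(-36*(-1/19)) = 9*(36/19) = 324/19 ≈ 17.053)
o(Z) = -475/81 + (-91 + Z)/(23*(83 + Z)) (o(Z) = -100/324/19 + ((Z - 91)/(Z + 83))/23 = -100*19/324 + ((-91 + Z)/(83 + Z))*(1/23) = -475/81 + ((-91 + Z)/(83 + Z))*(1/23) = -475/81 + (-91 + Z)/(23*(83 + Z)))
o(206) - T = 2*(-457073 - 5422*206)/(1863*(83 + 206)) - 1*(-7855) = (2/1863)*(-457073 - 1116932)/289 + 7855 = (2/1863)*(1/289)*(-1574005) + 7855 = -136870/23409 + 7855 = 183740825/23409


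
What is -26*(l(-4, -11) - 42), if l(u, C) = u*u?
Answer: 676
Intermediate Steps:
l(u, C) = u**2
-26*(l(-4, -11) - 42) = -26*((-4)**2 - 42) = -26*(16 - 42) = -26*(-26) = 676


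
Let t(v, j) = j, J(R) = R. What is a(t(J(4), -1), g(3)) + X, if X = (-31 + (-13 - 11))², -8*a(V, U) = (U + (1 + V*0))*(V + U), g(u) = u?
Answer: 3024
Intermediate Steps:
a(V, U) = -(1 + U)*(U + V)/8 (a(V, U) = -(U + (1 + V*0))*(V + U)/8 = -(U + (1 + 0))*(U + V)/8 = -(U + 1)*(U + V)/8 = -(1 + U)*(U + V)/8)
X = 3025 (X = (-31 - 24)² = (-55)² = 3025)
a(t(J(4), -1), g(3)) + X = (-⅛*3 - ⅛*(-1) - ⅛*3² - ⅛*3*(-1)) + 3025 = (-3/8 + ⅛ - ⅛*9 + 3/8) + 3025 = (-3/8 + ⅛ - 9/8 + 3/8) + 3025 = -1 + 3025 = 3024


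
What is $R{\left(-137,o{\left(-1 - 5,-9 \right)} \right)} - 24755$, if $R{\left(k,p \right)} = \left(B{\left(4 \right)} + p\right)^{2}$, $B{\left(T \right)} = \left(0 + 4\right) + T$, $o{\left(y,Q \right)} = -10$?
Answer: $-24751$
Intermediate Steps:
$B{\left(T \right)} = 4 + T$
$R{\left(k,p \right)} = \left(8 + p\right)^{2}$ ($R{\left(k,p \right)} = \left(\left(4 + 4\right) + p\right)^{2} = \left(8 + p\right)^{2}$)
$R{\left(-137,o{\left(-1 - 5,-9 \right)} \right)} - 24755 = \left(8 - 10\right)^{2} - 24755 = \left(-2\right)^{2} - 24755 = 4 - 24755 = -24751$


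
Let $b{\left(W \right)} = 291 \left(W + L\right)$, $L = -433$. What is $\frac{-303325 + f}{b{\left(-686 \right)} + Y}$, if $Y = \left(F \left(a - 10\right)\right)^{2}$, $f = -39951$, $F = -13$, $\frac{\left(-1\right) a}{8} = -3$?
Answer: $\frac{343276}{292505} \approx 1.1736$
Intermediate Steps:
$a = 24$ ($a = \left(-8\right) \left(-3\right) = 24$)
$b{\left(W \right)} = -126003 + 291 W$ ($b{\left(W \right)} = 291 \left(W - 433\right) = 291 \left(-433 + W\right) = -126003 + 291 W$)
$Y = 33124$ ($Y = \left(- 13 \left(24 - 10\right)\right)^{2} = \left(\left(-13\right) 14\right)^{2} = \left(-182\right)^{2} = 33124$)
$\frac{-303325 + f}{b{\left(-686 \right)} + Y} = \frac{-303325 - 39951}{\left(-126003 + 291 \left(-686\right)\right) + 33124} = - \frac{343276}{\left(-126003 - 199626\right) + 33124} = - \frac{343276}{-325629 + 33124} = - \frac{343276}{-292505} = \left(-343276\right) \left(- \frac{1}{292505}\right) = \frac{343276}{292505}$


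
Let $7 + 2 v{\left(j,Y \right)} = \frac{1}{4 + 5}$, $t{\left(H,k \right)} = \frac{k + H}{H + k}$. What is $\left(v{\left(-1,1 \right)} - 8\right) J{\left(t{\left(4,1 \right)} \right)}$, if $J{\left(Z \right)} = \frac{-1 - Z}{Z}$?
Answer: $\frac{206}{9} \approx 22.889$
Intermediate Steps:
$t{\left(H,k \right)} = 1$ ($t{\left(H,k \right)} = \frac{H + k}{H + k} = 1$)
$v{\left(j,Y \right)} = - \frac{31}{9}$ ($v{\left(j,Y \right)} = - \frac{7}{2} + \frac{1}{2 \left(4 + 5\right)} = - \frac{7}{2} + \frac{1}{2 \cdot 9} = - \frac{7}{2} + \frac{1}{2} \cdot \frac{1}{9} = - \frac{7}{2} + \frac{1}{18} = - \frac{31}{9}$)
$J{\left(Z \right)} = \frac{-1 - Z}{Z}$
$\left(v{\left(-1,1 \right)} - 8\right) J{\left(t{\left(4,1 \right)} \right)} = \left(- \frac{31}{9} - 8\right) \frac{-1 - 1}{1} = - \frac{103 \cdot 1 \left(-1 - 1\right)}{9} = - \frac{103 \cdot 1 \left(-2\right)}{9} = \left(- \frac{103}{9}\right) \left(-2\right) = \frac{206}{9}$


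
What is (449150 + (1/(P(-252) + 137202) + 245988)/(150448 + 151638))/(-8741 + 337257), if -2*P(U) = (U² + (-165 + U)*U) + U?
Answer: 7195768356942193/5263098634796784 ≈ 1.3672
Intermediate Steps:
P(U) = -U/2 - U²/2 - U*(-165 + U)/2 (P(U) = -((U² + (-165 + U)*U) + U)/2 = -((U² + U*(-165 + U)) + U)/2 = -(U + U² + U*(-165 + U))/2 = -U/2 - U²/2 - U*(-165 + U)/2)
(449150 + (1/(P(-252) + 137202) + 245988)/(150448 + 151638))/(-8741 + 337257) = (449150 + (1/(-252*(82 - 1*(-252)) + 137202) + 245988)/(150448 + 151638))/(-8741 + 337257) = (449150 + (1/(-252*(82 + 252) + 137202) + 245988)/302086)/328516 = (449150 + (1/(-252*334 + 137202) + 245988)*(1/302086))*(1/328516) = (449150 + (1/(-84168 + 137202) + 245988)*(1/302086))*(1/328516) = (449150 + (1/53034 + 245988)*(1/302086))*(1/328516) = (449150 + (13045727593/53034)*(1/302086))*(1/328516) = (449150 + 13045727593/16020828924)*(1/328516) = (7195768356942193/16020828924)*(1/328516) = 7195768356942193/5263098634796784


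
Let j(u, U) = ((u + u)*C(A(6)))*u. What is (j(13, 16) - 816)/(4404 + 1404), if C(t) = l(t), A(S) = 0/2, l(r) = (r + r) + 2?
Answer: -35/1452 ≈ -0.024105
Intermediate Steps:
l(r) = 2 + 2*r (l(r) = 2*r + 2 = 2 + 2*r)
A(S) = 0 (A(S) = 0*(½) = 0)
C(t) = 2 + 2*t
j(u, U) = 4*u² (j(u, U) = ((u + u)*(2 + 2*0))*u = ((2*u)*(2 + 0))*u = ((2*u)*2)*u = (4*u)*u = 4*u²)
(j(13, 16) - 816)/(4404 + 1404) = (4*13² - 816)/(4404 + 1404) = (4*169 - 816)/5808 = (676 - 816)*(1/5808) = -140*1/5808 = -35/1452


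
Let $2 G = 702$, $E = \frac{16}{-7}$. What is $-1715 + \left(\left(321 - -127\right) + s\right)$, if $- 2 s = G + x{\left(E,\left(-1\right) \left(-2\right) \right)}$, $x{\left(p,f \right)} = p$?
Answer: $- \frac{20179}{14} \approx -1441.4$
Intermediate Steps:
$E = - \frac{16}{7}$ ($E = 16 \left(- \frac{1}{7}\right) = - \frac{16}{7} \approx -2.2857$)
$G = 351$ ($G = \frac{1}{2} \cdot 702 = 351$)
$s = - \frac{2441}{14}$ ($s = - \frac{351 - \frac{16}{7}}{2} = \left(- \frac{1}{2}\right) \frac{2441}{7} = - \frac{2441}{14} \approx -174.36$)
$-1715 + \left(\left(321 - -127\right) + s\right) = -1715 + \left(\left(321 - -127\right) - \frac{2441}{14}\right) = -1715 + \left(\left(321 + \left(-9 + 136\right)\right) - \frac{2441}{14}\right) = -1715 + \left(\left(321 + 127\right) - \frac{2441}{14}\right) = -1715 + \left(448 - \frac{2441}{14}\right) = -1715 + \frac{3831}{14} = - \frac{20179}{14}$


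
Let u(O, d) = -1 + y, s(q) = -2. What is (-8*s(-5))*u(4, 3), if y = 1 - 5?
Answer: -80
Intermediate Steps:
y = -4
u(O, d) = -5 (u(O, d) = -1 - 4 = -5)
(-8*s(-5))*u(4, 3) = -8*(-2)*(-5) = 16*(-5) = -80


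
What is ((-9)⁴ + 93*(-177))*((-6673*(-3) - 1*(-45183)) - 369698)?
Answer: 3014510400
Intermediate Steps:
((-9)⁴ + 93*(-177))*((-6673*(-3) - 1*(-45183)) - 369698) = (6561 - 16461)*((20019 + 45183) - 369698) = -9900*(65202 - 369698) = -9900*(-304496) = 3014510400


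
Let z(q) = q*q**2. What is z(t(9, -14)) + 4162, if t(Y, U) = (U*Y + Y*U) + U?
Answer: -18816934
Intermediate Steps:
t(Y, U) = U + 2*U*Y (t(Y, U) = (U*Y + U*Y) + U = 2*U*Y + U = U + 2*U*Y)
z(q) = q**3
z(t(9, -14)) + 4162 = (-14*(1 + 2*9))**3 + 4162 = (-14*(1 + 18))**3 + 4162 = (-14*19)**3 + 4162 = (-266)**3 + 4162 = -18821096 + 4162 = -18816934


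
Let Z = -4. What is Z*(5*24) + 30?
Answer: -450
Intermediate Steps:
Z*(5*24) + 30 = -20*24 + 30 = -4*120 + 30 = -480 + 30 = -450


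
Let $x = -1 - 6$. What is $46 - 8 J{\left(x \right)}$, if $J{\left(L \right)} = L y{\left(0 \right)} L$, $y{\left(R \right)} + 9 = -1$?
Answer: $3966$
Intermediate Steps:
$y{\left(R \right)} = -10$ ($y{\left(R \right)} = -9 - 1 = -10$)
$x = -7$ ($x = -1 - 6 = -7$)
$J{\left(L \right)} = - 10 L^{2}$ ($J{\left(L \right)} = L \left(-10\right) L = - 10 L L = - 10 L^{2}$)
$46 - 8 J{\left(x \right)} = 46 - 8 \left(- 10 \left(-7\right)^{2}\right) = 46 - 8 \left(\left(-10\right) 49\right) = 46 - -3920 = 46 + 3920 = 3966$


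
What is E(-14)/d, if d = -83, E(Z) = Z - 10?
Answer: 24/83 ≈ 0.28916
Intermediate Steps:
E(Z) = -10 + Z
E(-14)/d = (-10 - 14)/(-83) = -24*(-1/83) = 24/83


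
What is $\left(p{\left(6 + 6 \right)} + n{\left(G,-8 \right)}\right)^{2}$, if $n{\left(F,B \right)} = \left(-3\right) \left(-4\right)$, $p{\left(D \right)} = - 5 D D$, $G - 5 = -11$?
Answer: $501264$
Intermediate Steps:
$G = -6$ ($G = 5 - 11 = -6$)
$p{\left(D \right)} = - 5 D^{2}$
$n{\left(F,B \right)} = 12$
$\left(p{\left(6 + 6 \right)} + n{\left(G,-8 \right)}\right)^{2} = \left(- 5 \left(6 + 6\right)^{2} + 12\right)^{2} = \left(- 5 \cdot 12^{2} + 12\right)^{2} = \left(\left(-5\right) 144 + 12\right)^{2} = \left(-720 + 12\right)^{2} = \left(-708\right)^{2} = 501264$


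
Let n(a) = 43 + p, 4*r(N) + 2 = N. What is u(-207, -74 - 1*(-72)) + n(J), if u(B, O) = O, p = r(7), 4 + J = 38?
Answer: 169/4 ≈ 42.250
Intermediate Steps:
r(N) = -1/2 + N/4
J = 34 (J = -4 + 38 = 34)
p = 5/4 (p = -1/2 + (1/4)*7 = -1/2 + 7/4 = 5/4 ≈ 1.2500)
n(a) = 177/4 (n(a) = 43 + 5/4 = 177/4)
u(-207, -74 - 1*(-72)) + n(J) = (-74 - 1*(-72)) + 177/4 = (-74 + 72) + 177/4 = -2 + 177/4 = 169/4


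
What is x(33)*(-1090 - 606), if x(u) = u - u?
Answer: 0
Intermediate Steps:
x(u) = 0
x(33)*(-1090 - 606) = 0*(-1090 - 606) = 0*(-1696) = 0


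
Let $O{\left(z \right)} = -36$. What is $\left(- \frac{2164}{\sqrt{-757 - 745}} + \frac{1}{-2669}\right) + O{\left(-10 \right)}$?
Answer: $- \frac{96085}{2669} + \frac{1082 i \sqrt{1502}}{751} \approx -36.0 + 55.837 i$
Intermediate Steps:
$\left(- \frac{2164}{\sqrt{-757 - 745}} + \frac{1}{-2669}\right) + O{\left(-10 \right)} = \left(- \frac{2164}{\sqrt{-757 - 745}} + \frac{1}{-2669}\right) - 36 = \left(- \frac{2164}{\sqrt{-1502}} - \frac{1}{2669}\right) - 36 = \left(- \frac{2164}{i \sqrt{1502}} - \frac{1}{2669}\right) - 36 = \left(- 2164 \left(- \frac{i \sqrt{1502}}{1502}\right) - \frac{1}{2669}\right) - 36 = \left(\frac{1082 i \sqrt{1502}}{751} - \frac{1}{2669}\right) - 36 = \left(- \frac{1}{2669} + \frac{1082 i \sqrt{1502}}{751}\right) - 36 = - \frac{96085}{2669} + \frac{1082 i \sqrt{1502}}{751}$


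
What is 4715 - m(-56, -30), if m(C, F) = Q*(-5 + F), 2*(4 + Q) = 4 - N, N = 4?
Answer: 4575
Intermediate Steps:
Q = -4 (Q = -4 + (4 - 1*4)/2 = -4 + (4 - 4)/2 = -4 + (½)*0 = -4 + 0 = -4)
m(C, F) = 20 - 4*F (m(C, F) = -4*(-5 + F) = 20 - 4*F)
4715 - m(-56, -30) = 4715 - (20 - 4*(-30)) = 4715 - (20 + 120) = 4715 - 1*140 = 4715 - 140 = 4575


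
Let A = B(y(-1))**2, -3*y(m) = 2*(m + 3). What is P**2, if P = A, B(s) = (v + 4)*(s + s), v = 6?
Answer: 40960000/81 ≈ 5.0568e+5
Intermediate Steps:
y(m) = -2 - 2*m/3 (y(m) = -2*(m + 3)/3 = -2*(3 + m)/3 = -(6 + 2*m)/3 = -2 - 2*m/3)
B(s) = 20*s (B(s) = (6 + 4)*(s + s) = 10*(2*s) = 20*s)
A = 6400/9 (A = (20*(-2 - 2/3*(-1)))**2 = (20*(-2 + 2/3))**2 = (20*(-4/3))**2 = (-80/3)**2 = 6400/9 ≈ 711.11)
P = 6400/9 ≈ 711.11
P**2 = (6400/9)**2 = 40960000/81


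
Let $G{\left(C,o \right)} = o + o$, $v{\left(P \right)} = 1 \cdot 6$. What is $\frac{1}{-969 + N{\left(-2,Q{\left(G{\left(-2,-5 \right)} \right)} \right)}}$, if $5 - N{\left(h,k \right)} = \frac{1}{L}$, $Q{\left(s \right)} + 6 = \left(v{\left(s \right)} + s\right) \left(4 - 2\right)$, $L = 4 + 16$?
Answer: $- \frac{20}{19281} \approx -0.0010373$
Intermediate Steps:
$v{\left(P \right)} = 6$
$L = 20$
$G{\left(C,o \right)} = 2 o$
$Q{\left(s \right)} = 6 + 2 s$ ($Q{\left(s \right)} = -6 + \left(6 + s\right) \left(4 - 2\right) = -6 + \left(6 + s\right) 2 = -6 + \left(12 + 2 s\right) = 6 + 2 s$)
$N{\left(h,k \right)} = \frac{99}{20}$ ($N{\left(h,k \right)} = 5 - \frac{1}{20} = \frac{99}{20}$)
$\frac{1}{-969 + N{\left(-2,Q{\left(G{\left(-2,-5 \right)} \right)} \right)}} = \frac{1}{-969 + \frac{99}{20}} = \frac{1}{- \frac{19281}{20}} = - \frac{20}{19281}$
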